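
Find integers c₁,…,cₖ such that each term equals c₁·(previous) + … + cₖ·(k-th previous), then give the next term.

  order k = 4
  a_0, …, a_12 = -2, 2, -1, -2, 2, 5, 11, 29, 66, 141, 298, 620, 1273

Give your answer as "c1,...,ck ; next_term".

  a_4 = 3·-2 + -2·-1 + 1·2 + -2·-2 = 2
  a_5 = 3·2 + -2·-2 + 1·-1 + -2·2 = 5
  a_6 = 3·5 + -2·2 + 1·-2 + -2·-1 = 11
  a_7 = 3·11 + -2·5 + 1·2 + -2·-2 = 29
  a_8 = 3·29 + -2·11 + 1·5 + -2·2 = 66
  a_9 = 3·66 + -2·29 + 1·11 + -2·5 = 141
  a_10 = 3·141 + -2·66 + 1·29 + -2·11 = 298
  a_11 = 3·298 + -2·141 + 1·66 + -2·29 = 620
  a_12 = 3·620 + -2·298 + 1·141 + -2·66 = 1273
  a_13 = 3·1273 + -2·620 + 1·298 + -2·141 = 2595

3,-2,1,-2 ; 2595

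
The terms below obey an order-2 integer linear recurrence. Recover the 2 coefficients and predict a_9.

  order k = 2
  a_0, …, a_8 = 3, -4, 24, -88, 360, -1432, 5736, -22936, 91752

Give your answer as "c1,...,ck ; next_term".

  a_2 = -3·-4 + 4·3 = 24
  a_3 = -3·24 + 4·-4 = -88
  a_4 = -3·-88 + 4·24 = 360
  a_5 = -3·360 + 4·-88 = -1432
  a_6 = -3·-1432 + 4·360 = 5736
  a_7 = -3·5736 + 4·-1432 = -22936
  a_8 = -3·-22936 + 4·5736 = 91752
  a_9 = -3·91752 + 4·-22936 = -367000

-3,4 ; -367000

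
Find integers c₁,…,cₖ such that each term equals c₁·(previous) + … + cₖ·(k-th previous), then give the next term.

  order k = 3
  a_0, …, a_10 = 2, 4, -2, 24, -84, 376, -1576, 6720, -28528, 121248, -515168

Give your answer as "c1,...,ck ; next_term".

  a_3 = -4·-2 + 2·4 + 4·2 = 24
  a_4 = -4·24 + 2·-2 + 4·4 = -84
  a_5 = -4·-84 + 2·24 + 4·-2 = 376
  a_6 = -4·376 + 2·-84 + 4·24 = -1576
  a_7 = -4·-1576 + 2·376 + 4·-84 = 6720
  a_8 = -4·6720 + 2·-1576 + 4·376 = -28528
  a_9 = -4·-28528 + 2·6720 + 4·-1576 = 121248
  a_10 = -4·121248 + 2·-28528 + 4·6720 = -515168
  a_11 = -4·-515168 + 2·121248 + 4·-28528 = 2189056

-4,2,4 ; 2189056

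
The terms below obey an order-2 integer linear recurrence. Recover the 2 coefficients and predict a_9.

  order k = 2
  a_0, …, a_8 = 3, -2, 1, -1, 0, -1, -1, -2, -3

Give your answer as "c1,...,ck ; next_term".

  a_2 = 1·-2 + 1·3 = 1
  a_3 = 1·1 + 1·-2 = -1
  a_4 = 1·-1 + 1·1 = 0
  a_5 = 1·0 + 1·-1 = -1
  a_6 = 1·-1 + 1·0 = -1
  a_7 = 1·-1 + 1·-1 = -2
  a_8 = 1·-2 + 1·-1 = -3
  a_9 = 1·-3 + 1·-2 = -5

1,1 ; -5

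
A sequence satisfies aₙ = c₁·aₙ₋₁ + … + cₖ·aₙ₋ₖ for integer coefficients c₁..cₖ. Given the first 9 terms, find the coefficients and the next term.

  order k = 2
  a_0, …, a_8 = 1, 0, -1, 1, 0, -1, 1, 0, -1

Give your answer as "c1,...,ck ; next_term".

-1,-1 ; 1

  a_2 = -1·0 + -1·1 = -1
  a_3 = -1·-1 + -1·0 = 1
  a_4 = -1·1 + -1·-1 = 0
  a_5 = -1·0 + -1·1 = -1
  a_6 = -1·-1 + -1·0 = 1
  a_7 = -1·1 + -1·-1 = 0
  a_8 = -1·0 + -1·1 = -1
  a_9 = -1·-1 + -1·0 = 1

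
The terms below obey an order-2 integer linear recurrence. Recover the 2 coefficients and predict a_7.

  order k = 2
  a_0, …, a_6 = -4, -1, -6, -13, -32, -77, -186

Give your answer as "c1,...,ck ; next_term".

2,1 ; -449

  a_2 = 2·-1 + 1·-4 = -6
  a_3 = 2·-6 + 1·-1 = -13
  a_4 = 2·-13 + 1·-6 = -32
  a_5 = 2·-32 + 1·-13 = -77
  a_6 = 2·-77 + 1·-32 = -186
  a_7 = 2·-186 + 1·-77 = -449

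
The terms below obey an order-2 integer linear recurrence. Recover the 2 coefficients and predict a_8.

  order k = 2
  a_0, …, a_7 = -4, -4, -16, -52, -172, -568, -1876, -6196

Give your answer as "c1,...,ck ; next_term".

  a_2 = 3·-4 + 1·-4 = -16
  a_3 = 3·-16 + 1·-4 = -52
  a_4 = 3·-52 + 1·-16 = -172
  a_5 = 3·-172 + 1·-52 = -568
  a_6 = 3·-568 + 1·-172 = -1876
  a_7 = 3·-1876 + 1·-568 = -6196
  a_8 = 3·-6196 + 1·-1876 = -20464

3,1 ; -20464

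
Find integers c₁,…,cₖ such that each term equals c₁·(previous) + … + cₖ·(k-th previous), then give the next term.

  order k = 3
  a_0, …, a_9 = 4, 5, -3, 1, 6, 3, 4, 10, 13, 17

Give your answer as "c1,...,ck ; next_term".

  a_3 = 1·-3 + 0·5 + 1·4 = 1
  a_4 = 1·1 + 0·-3 + 1·5 = 6
  a_5 = 1·6 + 0·1 + 1·-3 = 3
  a_6 = 1·3 + 0·6 + 1·1 = 4
  a_7 = 1·4 + 0·3 + 1·6 = 10
  a_8 = 1·10 + 0·4 + 1·3 = 13
  a_9 = 1·13 + 0·10 + 1·4 = 17
  a_10 = 1·17 + 0·13 + 1·10 = 27

1,0,1 ; 27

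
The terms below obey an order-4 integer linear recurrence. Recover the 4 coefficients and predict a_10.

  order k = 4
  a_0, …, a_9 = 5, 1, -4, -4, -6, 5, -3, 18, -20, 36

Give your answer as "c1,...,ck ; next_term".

  a_4 = -1·-4 + 1·-4 + -1·1 + -1·5 = -6
  a_5 = -1·-6 + 1·-4 + -1·-4 + -1·1 = 5
  a_6 = -1·5 + 1·-6 + -1·-4 + -1·-4 = -3
  a_7 = -1·-3 + 1·5 + -1·-6 + -1·-4 = 18
  a_8 = -1·18 + 1·-3 + -1·5 + -1·-6 = -20
  a_9 = -1·-20 + 1·18 + -1·-3 + -1·5 = 36
  a_10 = -1·36 + 1·-20 + -1·18 + -1·-3 = -71

-1,1,-1,-1 ; -71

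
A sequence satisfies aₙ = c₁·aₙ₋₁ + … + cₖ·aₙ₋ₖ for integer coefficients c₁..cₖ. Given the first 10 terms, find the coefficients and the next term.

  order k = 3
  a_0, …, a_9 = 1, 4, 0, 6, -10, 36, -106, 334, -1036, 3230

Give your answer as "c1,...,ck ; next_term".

  a_3 = -3·0 + 1·4 + 2·1 = 6
  a_4 = -3·6 + 1·0 + 2·4 = -10
  a_5 = -3·-10 + 1·6 + 2·0 = 36
  a_6 = -3·36 + 1·-10 + 2·6 = -106
  a_7 = -3·-106 + 1·36 + 2·-10 = 334
  a_8 = -3·334 + 1·-106 + 2·36 = -1036
  a_9 = -3·-1036 + 1·334 + 2·-106 = 3230
  a_10 = -3·3230 + 1·-1036 + 2·334 = -10058

-3,1,2 ; -10058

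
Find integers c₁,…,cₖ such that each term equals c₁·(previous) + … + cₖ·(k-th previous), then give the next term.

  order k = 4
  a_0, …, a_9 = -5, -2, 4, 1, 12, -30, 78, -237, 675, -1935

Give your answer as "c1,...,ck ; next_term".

  a_4 = -3·1 + 0·4 + 0·-2 + -3·-5 = 12
  a_5 = -3·12 + 0·1 + 0·4 + -3·-2 = -30
  a_6 = -3·-30 + 0·12 + 0·1 + -3·4 = 78
  a_7 = -3·78 + 0·-30 + 0·12 + -3·1 = -237
  a_8 = -3·-237 + 0·78 + 0·-30 + -3·12 = 675
  a_9 = -3·675 + 0·-237 + 0·78 + -3·-30 = -1935
  a_10 = -3·-1935 + 0·675 + 0·-237 + -3·78 = 5571

-3,0,0,-3 ; 5571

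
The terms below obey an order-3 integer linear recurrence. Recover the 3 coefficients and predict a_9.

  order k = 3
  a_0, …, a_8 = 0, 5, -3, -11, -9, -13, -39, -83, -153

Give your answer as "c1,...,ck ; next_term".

  a_3 = 2·-3 + -1·5 + 2·0 = -11
  a_4 = 2·-11 + -1·-3 + 2·5 = -9
  a_5 = 2·-9 + -1·-11 + 2·-3 = -13
  a_6 = 2·-13 + -1·-9 + 2·-11 = -39
  a_7 = 2·-39 + -1·-13 + 2·-9 = -83
  a_8 = 2·-83 + -1·-39 + 2·-13 = -153
  a_9 = 2·-153 + -1·-83 + 2·-39 = -301

2,-1,2 ; -301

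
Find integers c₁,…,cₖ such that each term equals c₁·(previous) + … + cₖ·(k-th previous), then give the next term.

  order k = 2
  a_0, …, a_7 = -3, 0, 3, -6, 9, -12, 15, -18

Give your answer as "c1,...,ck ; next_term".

-2,-1 ; 21

  a_2 = -2·0 + -1·-3 = 3
  a_3 = -2·3 + -1·0 = -6
  a_4 = -2·-6 + -1·3 = 9
  a_5 = -2·9 + -1·-6 = -12
  a_6 = -2·-12 + -1·9 = 15
  a_7 = -2·15 + -1·-12 = -18
  a_8 = -2·-18 + -1·15 = 21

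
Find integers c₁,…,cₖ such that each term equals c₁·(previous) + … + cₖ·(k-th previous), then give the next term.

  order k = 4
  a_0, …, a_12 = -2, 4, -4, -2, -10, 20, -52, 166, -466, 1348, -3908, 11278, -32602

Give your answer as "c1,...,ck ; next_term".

-2,2,-2,-1 ; 94228

  a_4 = -2·-2 + 2·-4 + -2·4 + -1·-2 = -10
  a_5 = -2·-10 + 2·-2 + -2·-4 + -1·4 = 20
  a_6 = -2·20 + 2·-10 + -2·-2 + -1·-4 = -52
  a_7 = -2·-52 + 2·20 + -2·-10 + -1·-2 = 166
  a_8 = -2·166 + 2·-52 + -2·20 + -1·-10 = -466
  a_9 = -2·-466 + 2·166 + -2·-52 + -1·20 = 1348
  a_10 = -2·1348 + 2·-466 + -2·166 + -1·-52 = -3908
  a_11 = -2·-3908 + 2·1348 + -2·-466 + -1·166 = 11278
  a_12 = -2·11278 + 2·-3908 + -2·1348 + -1·-466 = -32602
  a_13 = -2·-32602 + 2·11278 + -2·-3908 + -1·1348 = 94228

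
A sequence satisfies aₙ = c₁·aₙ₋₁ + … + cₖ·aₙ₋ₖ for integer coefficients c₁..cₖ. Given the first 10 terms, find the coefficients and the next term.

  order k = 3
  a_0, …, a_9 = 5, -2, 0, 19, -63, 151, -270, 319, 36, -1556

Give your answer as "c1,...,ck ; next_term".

  a_3 = -3·0 + -2·-2 + 3·5 = 19
  a_4 = -3·19 + -2·0 + 3·-2 = -63
  a_5 = -3·-63 + -2·19 + 3·0 = 151
  a_6 = -3·151 + -2·-63 + 3·19 = -270
  a_7 = -3·-270 + -2·151 + 3·-63 = 319
  a_8 = -3·319 + -2·-270 + 3·151 = 36
  a_9 = -3·36 + -2·319 + 3·-270 = -1556
  a_10 = -3·-1556 + -2·36 + 3·319 = 5553

-3,-2,3 ; 5553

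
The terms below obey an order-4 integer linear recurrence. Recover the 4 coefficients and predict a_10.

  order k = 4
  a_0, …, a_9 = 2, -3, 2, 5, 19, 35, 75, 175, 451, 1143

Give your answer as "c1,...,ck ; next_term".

3,-2,0,4 ; 2827

  a_4 = 3·5 + -2·2 + 0·-3 + 4·2 = 19
  a_5 = 3·19 + -2·5 + 0·2 + 4·-3 = 35
  a_6 = 3·35 + -2·19 + 0·5 + 4·2 = 75
  a_7 = 3·75 + -2·35 + 0·19 + 4·5 = 175
  a_8 = 3·175 + -2·75 + 0·35 + 4·19 = 451
  a_9 = 3·451 + -2·175 + 0·75 + 4·35 = 1143
  a_10 = 3·1143 + -2·451 + 0·175 + 4·75 = 2827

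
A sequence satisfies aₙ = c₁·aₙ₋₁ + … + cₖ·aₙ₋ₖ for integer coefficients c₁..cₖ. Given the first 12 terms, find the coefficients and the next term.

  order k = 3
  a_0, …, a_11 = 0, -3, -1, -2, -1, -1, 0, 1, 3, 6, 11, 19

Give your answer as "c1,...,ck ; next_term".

2,0,-1 ; 32

  a_3 = 2·-1 + 0·-3 + -1·0 = -2
  a_4 = 2·-2 + 0·-1 + -1·-3 = -1
  a_5 = 2·-1 + 0·-2 + -1·-1 = -1
  a_6 = 2·-1 + 0·-1 + -1·-2 = 0
  a_7 = 2·0 + 0·-1 + -1·-1 = 1
  a_8 = 2·1 + 0·0 + -1·-1 = 3
  a_9 = 2·3 + 0·1 + -1·0 = 6
  a_10 = 2·6 + 0·3 + -1·1 = 11
  a_11 = 2·11 + 0·6 + -1·3 = 19
  a_12 = 2·19 + 0·11 + -1·6 = 32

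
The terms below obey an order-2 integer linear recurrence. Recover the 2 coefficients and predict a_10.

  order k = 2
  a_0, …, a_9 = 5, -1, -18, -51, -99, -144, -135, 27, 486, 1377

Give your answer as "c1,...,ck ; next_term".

3,-3 ; 2673

  a_2 = 3·-1 + -3·5 = -18
  a_3 = 3·-18 + -3·-1 = -51
  a_4 = 3·-51 + -3·-18 = -99
  a_5 = 3·-99 + -3·-51 = -144
  a_6 = 3·-144 + -3·-99 = -135
  a_7 = 3·-135 + -3·-144 = 27
  a_8 = 3·27 + -3·-135 = 486
  a_9 = 3·486 + -3·27 = 1377
  a_10 = 3·1377 + -3·486 = 2673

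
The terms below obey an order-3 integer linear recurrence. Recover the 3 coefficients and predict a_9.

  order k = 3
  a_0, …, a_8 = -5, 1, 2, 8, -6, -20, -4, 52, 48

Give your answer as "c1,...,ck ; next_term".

  a_3 = 0·2 + -2·1 + -2·-5 = 8
  a_4 = 0·8 + -2·2 + -2·1 = -6
  a_5 = 0·-6 + -2·8 + -2·2 = -20
  a_6 = 0·-20 + -2·-6 + -2·8 = -4
  a_7 = 0·-4 + -2·-20 + -2·-6 = 52
  a_8 = 0·52 + -2·-4 + -2·-20 = 48
  a_9 = 0·48 + -2·52 + -2·-4 = -96

0,-2,-2 ; -96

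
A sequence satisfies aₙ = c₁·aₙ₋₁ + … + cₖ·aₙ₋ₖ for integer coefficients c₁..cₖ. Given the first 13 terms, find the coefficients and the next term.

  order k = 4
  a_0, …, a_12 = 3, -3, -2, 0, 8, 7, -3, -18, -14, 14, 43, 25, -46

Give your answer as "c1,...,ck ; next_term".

  a_4 = 1·0 + -1·-2 + -1·-3 + 1·3 = 8
  a_5 = 1·8 + -1·0 + -1·-2 + 1·-3 = 7
  a_6 = 1·7 + -1·8 + -1·0 + 1·-2 = -3
  a_7 = 1·-3 + -1·7 + -1·8 + 1·0 = -18
  a_8 = 1·-18 + -1·-3 + -1·7 + 1·8 = -14
  a_9 = 1·-14 + -1·-18 + -1·-3 + 1·7 = 14
  a_10 = 1·14 + -1·-14 + -1·-18 + 1·-3 = 43
  a_11 = 1·43 + -1·14 + -1·-14 + 1·-18 = 25
  a_12 = 1·25 + -1·43 + -1·14 + 1·-14 = -46
  a_13 = 1·-46 + -1·25 + -1·43 + 1·14 = -100

1,-1,-1,1 ; -100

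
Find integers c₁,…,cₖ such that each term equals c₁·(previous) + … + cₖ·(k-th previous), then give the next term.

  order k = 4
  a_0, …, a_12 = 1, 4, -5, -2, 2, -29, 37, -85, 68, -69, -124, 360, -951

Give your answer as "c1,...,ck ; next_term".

-1,2,3,-2 ; 1437

  a_4 = -1·-2 + 2·-5 + 3·4 + -2·1 = 2
  a_5 = -1·2 + 2·-2 + 3·-5 + -2·4 = -29
  a_6 = -1·-29 + 2·2 + 3·-2 + -2·-5 = 37
  a_7 = -1·37 + 2·-29 + 3·2 + -2·-2 = -85
  a_8 = -1·-85 + 2·37 + 3·-29 + -2·2 = 68
  a_9 = -1·68 + 2·-85 + 3·37 + -2·-29 = -69
  a_10 = -1·-69 + 2·68 + 3·-85 + -2·37 = -124
  a_11 = -1·-124 + 2·-69 + 3·68 + -2·-85 = 360
  a_12 = -1·360 + 2·-124 + 3·-69 + -2·68 = -951
  a_13 = -1·-951 + 2·360 + 3·-124 + -2·-69 = 1437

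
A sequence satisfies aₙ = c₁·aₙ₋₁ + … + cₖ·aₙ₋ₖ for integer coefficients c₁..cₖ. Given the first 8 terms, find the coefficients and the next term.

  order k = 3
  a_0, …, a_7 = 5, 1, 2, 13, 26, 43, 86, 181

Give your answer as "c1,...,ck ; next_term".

  a_3 = 2·2 + -1·1 + 2·5 = 13
  a_4 = 2·13 + -1·2 + 2·1 = 26
  a_5 = 2·26 + -1·13 + 2·2 = 43
  a_6 = 2·43 + -1·26 + 2·13 = 86
  a_7 = 2·86 + -1·43 + 2·26 = 181
  a_8 = 2·181 + -1·86 + 2·43 = 362

2,-1,2 ; 362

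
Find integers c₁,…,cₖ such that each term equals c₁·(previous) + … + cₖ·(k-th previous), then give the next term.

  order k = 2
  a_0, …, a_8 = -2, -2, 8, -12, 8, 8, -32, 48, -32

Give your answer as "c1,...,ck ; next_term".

-2,-2 ; -32

  a_2 = -2·-2 + -2·-2 = 8
  a_3 = -2·8 + -2·-2 = -12
  a_4 = -2·-12 + -2·8 = 8
  a_5 = -2·8 + -2·-12 = 8
  a_6 = -2·8 + -2·8 = -32
  a_7 = -2·-32 + -2·8 = 48
  a_8 = -2·48 + -2·-32 = -32
  a_9 = -2·-32 + -2·48 = -32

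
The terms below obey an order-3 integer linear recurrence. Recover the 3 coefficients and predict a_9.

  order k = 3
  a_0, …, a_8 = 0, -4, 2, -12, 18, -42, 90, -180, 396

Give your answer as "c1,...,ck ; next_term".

  a_3 = 0·2 + 3·-4 + -3·0 = -12
  a_4 = 0·-12 + 3·2 + -3·-4 = 18
  a_5 = 0·18 + 3·-12 + -3·2 = -42
  a_6 = 0·-42 + 3·18 + -3·-12 = 90
  a_7 = 0·90 + 3·-42 + -3·18 = -180
  a_8 = 0·-180 + 3·90 + -3·-42 = 396
  a_9 = 0·396 + 3·-180 + -3·90 = -810

0,3,-3 ; -810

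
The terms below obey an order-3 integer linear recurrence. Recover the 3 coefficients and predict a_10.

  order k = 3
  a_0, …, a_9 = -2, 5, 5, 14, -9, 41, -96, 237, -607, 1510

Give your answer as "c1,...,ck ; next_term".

-1,3,-2 ; -3805

  a_3 = -1·5 + 3·5 + -2·-2 = 14
  a_4 = -1·14 + 3·5 + -2·5 = -9
  a_5 = -1·-9 + 3·14 + -2·5 = 41
  a_6 = -1·41 + 3·-9 + -2·14 = -96
  a_7 = -1·-96 + 3·41 + -2·-9 = 237
  a_8 = -1·237 + 3·-96 + -2·41 = -607
  a_9 = -1·-607 + 3·237 + -2·-96 = 1510
  a_10 = -1·1510 + 3·-607 + -2·237 = -3805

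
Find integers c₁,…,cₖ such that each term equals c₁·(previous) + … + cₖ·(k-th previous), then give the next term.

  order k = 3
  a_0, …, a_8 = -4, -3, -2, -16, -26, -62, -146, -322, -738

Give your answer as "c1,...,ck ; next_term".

  a_3 = 1·-2 + 2·-3 + 2·-4 = -16
  a_4 = 1·-16 + 2·-2 + 2·-3 = -26
  a_5 = 1·-26 + 2·-16 + 2·-2 = -62
  a_6 = 1·-62 + 2·-26 + 2·-16 = -146
  a_7 = 1·-146 + 2·-62 + 2·-26 = -322
  a_8 = 1·-322 + 2·-146 + 2·-62 = -738
  a_9 = 1·-738 + 2·-322 + 2·-146 = -1674

1,2,2 ; -1674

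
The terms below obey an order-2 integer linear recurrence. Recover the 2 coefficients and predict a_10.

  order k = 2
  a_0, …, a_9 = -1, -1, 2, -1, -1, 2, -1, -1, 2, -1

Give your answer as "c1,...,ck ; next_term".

-1,-1 ; -1

  a_2 = -1·-1 + -1·-1 = 2
  a_3 = -1·2 + -1·-1 = -1
  a_4 = -1·-1 + -1·2 = -1
  a_5 = -1·-1 + -1·-1 = 2
  a_6 = -1·2 + -1·-1 = -1
  a_7 = -1·-1 + -1·2 = -1
  a_8 = -1·-1 + -1·-1 = 2
  a_9 = -1·2 + -1·-1 = -1
  a_10 = -1·-1 + -1·2 = -1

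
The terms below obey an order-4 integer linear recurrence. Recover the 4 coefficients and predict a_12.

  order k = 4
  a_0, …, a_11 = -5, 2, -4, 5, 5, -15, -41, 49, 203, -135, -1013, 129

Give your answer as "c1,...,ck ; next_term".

  a_4 = 1·5 + -4·-4 + 2·2 + 4·-5 = 5
  a_5 = 1·5 + -4·5 + 2·-4 + 4·2 = -15
  a_6 = 1·-15 + -4·5 + 2·5 + 4·-4 = -41
  a_7 = 1·-41 + -4·-15 + 2·5 + 4·5 = 49
  a_8 = 1·49 + -4·-41 + 2·-15 + 4·5 = 203
  a_9 = 1·203 + -4·49 + 2·-41 + 4·-15 = -135
  a_10 = 1·-135 + -4·203 + 2·49 + 4·-41 = -1013
  a_11 = 1·-1013 + -4·-135 + 2·203 + 4·49 = 129
  a_12 = 1·129 + -4·-1013 + 2·-135 + 4·203 = 4723

1,-4,2,4 ; 4723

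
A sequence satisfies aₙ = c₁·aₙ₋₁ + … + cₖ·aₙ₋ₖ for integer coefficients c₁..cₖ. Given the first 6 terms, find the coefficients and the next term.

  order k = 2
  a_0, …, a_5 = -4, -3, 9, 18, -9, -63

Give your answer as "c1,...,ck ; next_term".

  a_2 = 1·-3 + -3·-4 = 9
  a_3 = 1·9 + -3·-3 = 18
  a_4 = 1·18 + -3·9 = -9
  a_5 = 1·-9 + -3·18 = -63
  a_6 = 1·-63 + -3·-9 = -36

1,-3 ; -36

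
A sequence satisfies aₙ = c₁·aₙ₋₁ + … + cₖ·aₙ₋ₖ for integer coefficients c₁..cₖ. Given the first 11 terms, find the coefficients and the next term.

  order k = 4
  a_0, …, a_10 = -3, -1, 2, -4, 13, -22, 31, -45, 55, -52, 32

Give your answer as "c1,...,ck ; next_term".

  a_4 = -2·-4 + -1·2 + -1·-1 + -2·-3 = 13
  a_5 = -2·13 + -1·-4 + -1·2 + -2·-1 = -22
  a_6 = -2·-22 + -1·13 + -1·-4 + -2·2 = 31
  a_7 = -2·31 + -1·-22 + -1·13 + -2·-4 = -45
  a_8 = -2·-45 + -1·31 + -1·-22 + -2·13 = 55
  a_9 = -2·55 + -1·-45 + -1·31 + -2·-22 = -52
  a_10 = -2·-52 + -1·55 + -1·-45 + -2·31 = 32
  a_11 = -2·32 + -1·-52 + -1·55 + -2·-45 = 23

-2,-1,-1,-2 ; 23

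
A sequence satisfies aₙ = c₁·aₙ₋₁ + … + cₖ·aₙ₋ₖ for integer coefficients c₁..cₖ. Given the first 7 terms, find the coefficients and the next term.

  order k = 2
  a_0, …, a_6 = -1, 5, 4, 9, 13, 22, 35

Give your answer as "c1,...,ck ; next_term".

1,1 ; 57

  a_2 = 1·5 + 1·-1 = 4
  a_3 = 1·4 + 1·5 = 9
  a_4 = 1·9 + 1·4 = 13
  a_5 = 1·13 + 1·9 = 22
  a_6 = 1·22 + 1·13 = 35
  a_7 = 1·35 + 1·22 = 57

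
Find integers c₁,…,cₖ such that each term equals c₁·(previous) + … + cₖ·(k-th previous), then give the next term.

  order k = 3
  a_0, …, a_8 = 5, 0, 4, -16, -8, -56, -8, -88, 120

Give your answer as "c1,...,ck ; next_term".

1,2,-4 ; -24

  a_3 = 1·4 + 2·0 + -4·5 = -16
  a_4 = 1·-16 + 2·4 + -4·0 = -8
  a_5 = 1·-8 + 2·-16 + -4·4 = -56
  a_6 = 1·-56 + 2·-8 + -4·-16 = -8
  a_7 = 1·-8 + 2·-56 + -4·-8 = -88
  a_8 = 1·-88 + 2·-8 + -4·-56 = 120
  a_9 = 1·120 + 2·-88 + -4·-8 = -24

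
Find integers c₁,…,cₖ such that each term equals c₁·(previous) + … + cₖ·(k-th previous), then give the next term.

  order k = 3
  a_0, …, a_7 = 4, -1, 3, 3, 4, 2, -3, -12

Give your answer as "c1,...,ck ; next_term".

  a_3 = 2·3 + -1·-1 + -1·4 = 3
  a_4 = 2·3 + -1·3 + -1·-1 = 4
  a_5 = 2·4 + -1·3 + -1·3 = 2
  a_6 = 2·2 + -1·4 + -1·3 = -3
  a_7 = 2·-3 + -1·2 + -1·4 = -12
  a_8 = 2·-12 + -1·-3 + -1·2 = -23

2,-1,-1 ; -23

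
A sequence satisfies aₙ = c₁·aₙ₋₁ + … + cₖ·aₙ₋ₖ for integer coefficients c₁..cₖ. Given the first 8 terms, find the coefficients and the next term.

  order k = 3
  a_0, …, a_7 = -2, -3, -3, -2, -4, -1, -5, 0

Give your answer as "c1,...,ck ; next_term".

-1,1,1 ; -6

  a_3 = -1·-3 + 1·-3 + 1·-2 = -2
  a_4 = -1·-2 + 1·-3 + 1·-3 = -4
  a_5 = -1·-4 + 1·-2 + 1·-3 = -1
  a_6 = -1·-1 + 1·-4 + 1·-2 = -5
  a_7 = -1·-5 + 1·-1 + 1·-4 = 0
  a_8 = -1·0 + 1·-5 + 1·-1 = -6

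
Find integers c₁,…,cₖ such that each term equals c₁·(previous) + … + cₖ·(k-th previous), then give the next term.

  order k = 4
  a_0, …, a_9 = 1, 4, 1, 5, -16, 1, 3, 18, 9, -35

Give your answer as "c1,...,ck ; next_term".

-1,-1,-2,-2 ; -16

  a_4 = -1·5 + -1·1 + -2·4 + -2·1 = -16
  a_5 = -1·-16 + -1·5 + -2·1 + -2·4 = 1
  a_6 = -1·1 + -1·-16 + -2·5 + -2·1 = 3
  a_7 = -1·3 + -1·1 + -2·-16 + -2·5 = 18
  a_8 = -1·18 + -1·3 + -2·1 + -2·-16 = 9
  a_9 = -1·9 + -1·18 + -2·3 + -2·1 = -35
  a_10 = -1·-35 + -1·9 + -2·18 + -2·3 = -16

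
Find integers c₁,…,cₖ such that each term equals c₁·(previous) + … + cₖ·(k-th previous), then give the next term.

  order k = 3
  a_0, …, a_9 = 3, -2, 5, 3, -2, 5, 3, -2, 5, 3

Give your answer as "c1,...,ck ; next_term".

  a_3 = 0·5 + 0·-2 + 1·3 = 3
  a_4 = 0·3 + 0·5 + 1·-2 = -2
  a_5 = 0·-2 + 0·3 + 1·5 = 5
  a_6 = 0·5 + 0·-2 + 1·3 = 3
  a_7 = 0·3 + 0·5 + 1·-2 = -2
  a_8 = 0·-2 + 0·3 + 1·5 = 5
  a_9 = 0·5 + 0·-2 + 1·3 = 3
  a_10 = 0·3 + 0·5 + 1·-2 = -2

0,0,1 ; -2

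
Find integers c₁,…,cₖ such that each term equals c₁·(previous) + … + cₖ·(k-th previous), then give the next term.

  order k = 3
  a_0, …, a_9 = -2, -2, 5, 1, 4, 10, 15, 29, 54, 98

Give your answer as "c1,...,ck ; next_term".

  a_3 = 1·5 + 1·-2 + 1·-2 = 1
  a_4 = 1·1 + 1·5 + 1·-2 = 4
  a_5 = 1·4 + 1·1 + 1·5 = 10
  a_6 = 1·10 + 1·4 + 1·1 = 15
  a_7 = 1·15 + 1·10 + 1·4 = 29
  a_8 = 1·29 + 1·15 + 1·10 = 54
  a_9 = 1·54 + 1·29 + 1·15 = 98
  a_10 = 1·98 + 1·54 + 1·29 = 181

1,1,1 ; 181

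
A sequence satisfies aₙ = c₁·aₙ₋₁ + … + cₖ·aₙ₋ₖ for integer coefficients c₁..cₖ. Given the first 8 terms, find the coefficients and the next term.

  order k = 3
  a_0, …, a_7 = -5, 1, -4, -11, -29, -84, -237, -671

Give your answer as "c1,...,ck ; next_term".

  a_3 = 2·-4 + 2·1 + 1·-5 = -11
  a_4 = 2·-11 + 2·-4 + 1·1 = -29
  a_5 = 2·-29 + 2·-11 + 1·-4 = -84
  a_6 = 2·-84 + 2·-29 + 1·-11 = -237
  a_7 = 2·-237 + 2·-84 + 1·-29 = -671
  a_8 = 2·-671 + 2·-237 + 1·-84 = -1900

2,2,1 ; -1900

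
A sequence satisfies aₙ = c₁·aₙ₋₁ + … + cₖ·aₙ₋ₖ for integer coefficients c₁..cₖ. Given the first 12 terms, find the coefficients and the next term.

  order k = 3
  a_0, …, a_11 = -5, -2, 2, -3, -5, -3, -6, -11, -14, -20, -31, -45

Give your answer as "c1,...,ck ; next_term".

  a_3 = 1·2 + 0·-2 + 1·-5 = -3
  a_4 = 1·-3 + 0·2 + 1·-2 = -5
  a_5 = 1·-5 + 0·-3 + 1·2 = -3
  a_6 = 1·-3 + 0·-5 + 1·-3 = -6
  a_7 = 1·-6 + 0·-3 + 1·-5 = -11
  a_8 = 1·-11 + 0·-6 + 1·-3 = -14
  a_9 = 1·-14 + 0·-11 + 1·-6 = -20
  a_10 = 1·-20 + 0·-14 + 1·-11 = -31
  a_11 = 1·-31 + 0·-20 + 1·-14 = -45
  a_12 = 1·-45 + 0·-31 + 1·-20 = -65

1,0,1 ; -65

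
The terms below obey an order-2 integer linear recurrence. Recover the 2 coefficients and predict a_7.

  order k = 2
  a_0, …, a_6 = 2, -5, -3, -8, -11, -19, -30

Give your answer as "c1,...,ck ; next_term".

  a_2 = 1·-5 + 1·2 = -3
  a_3 = 1·-3 + 1·-5 = -8
  a_4 = 1·-8 + 1·-3 = -11
  a_5 = 1·-11 + 1·-8 = -19
  a_6 = 1·-19 + 1·-11 = -30
  a_7 = 1·-30 + 1·-19 = -49

1,1 ; -49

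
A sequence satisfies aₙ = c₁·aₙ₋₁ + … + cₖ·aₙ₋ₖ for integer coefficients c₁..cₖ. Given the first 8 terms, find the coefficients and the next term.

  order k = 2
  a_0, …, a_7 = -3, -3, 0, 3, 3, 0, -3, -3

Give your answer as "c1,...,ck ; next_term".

  a_2 = 1·-3 + -1·-3 = 0
  a_3 = 1·0 + -1·-3 = 3
  a_4 = 1·3 + -1·0 = 3
  a_5 = 1·3 + -1·3 = 0
  a_6 = 1·0 + -1·3 = -3
  a_7 = 1·-3 + -1·0 = -3
  a_8 = 1·-3 + -1·-3 = 0

1,-1 ; 0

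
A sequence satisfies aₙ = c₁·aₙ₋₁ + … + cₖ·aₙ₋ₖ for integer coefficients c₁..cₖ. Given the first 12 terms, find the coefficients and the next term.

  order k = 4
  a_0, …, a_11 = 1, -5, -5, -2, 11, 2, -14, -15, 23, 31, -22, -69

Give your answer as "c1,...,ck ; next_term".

  a_4 = 0·-2 + -1·-5 + -1·-5 + 1·1 = 11
  a_5 = 0·11 + -1·-2 + -1·-5 + 1·-5 = 2
  a_6 = 0·2 + -1·11 + -1·-2 + 1·-5 = -14
  a_7 = 0·-14 + -1·2 + -1·11 + 1·-2 = -15
  a_8 = 0·-15 + -1·-14 + -1·2 + 1·11 = 23
  a_9 = 0·23 + -1·-15 + -1·-14 + 1·2 = 31
  a_10 = 0·31 + -1·23 + -1·-15 + 1·-14 = -22
  a_11 = 0·-22 + -1·31 + -1·23 + 1·-15 = -69
  a_12 = 0·-69 + -1·-22 + -1·31 + 1·23 = 14

0,-1,-1,1 ; 14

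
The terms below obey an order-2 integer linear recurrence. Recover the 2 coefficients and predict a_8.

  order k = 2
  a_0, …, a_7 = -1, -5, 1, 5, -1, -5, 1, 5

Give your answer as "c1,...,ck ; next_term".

0,-1 ; -1

  a_2 = 0·-5 + -1·-1 = 1
  a_3 = 0·1 + -1·-5 = 5
  a_4 = 0·5 + -1·1 = -1
  a_5 = 0·-1 + -1·5 = -5
  a_6 = 0·-5 + -1·-1 = 1
  a_7 = 0·1 + -1·-5 = 5
  a_8 = 0·5 + -1·1 = -1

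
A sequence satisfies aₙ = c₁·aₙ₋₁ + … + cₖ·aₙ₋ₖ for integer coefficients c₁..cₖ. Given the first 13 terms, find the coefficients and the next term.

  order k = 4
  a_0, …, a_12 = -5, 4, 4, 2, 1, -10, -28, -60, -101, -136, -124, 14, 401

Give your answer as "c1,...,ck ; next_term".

2,0,-2,-1 ; 1186

  a_4 = 2·2 + 0·4 + -2·4 + -1·-5 = 1
  a_5 = 2·1 + 0·2 + -2·4 + -1·4 = -10
  a_6 = 2·-10 + 0·1 + -2·2 + -1·4 = -28
  a_7 = 2·-28 + 0·-10 + -2·1 + -1·2 = -60
  a_8 = 2·-60 + 0·-28 + -2·-10 + -1·1 = -101
  a_9 = 2·-101 + 0·-60 + -2·-28 + -1·-10 = -136
  a_10 = 2·-136 + 0·-101 + -2·-60 + -1·-28 = -124
  a_11 = 2·-124 + 0·-136 + -2·-101 + -1·-60 = 14
  a_12 = 2·14 + 0·-124 + -2·-136 + -1·-101 = 401
  a_13 = 2·401 + 0·14 + -2·-124 + -1·-136 = 1186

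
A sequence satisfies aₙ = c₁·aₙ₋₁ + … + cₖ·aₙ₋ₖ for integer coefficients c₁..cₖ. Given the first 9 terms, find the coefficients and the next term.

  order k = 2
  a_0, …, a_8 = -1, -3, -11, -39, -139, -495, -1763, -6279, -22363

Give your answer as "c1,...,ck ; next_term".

3,2 ; -79647

  a_2 = 3·-3 + 2·-1 = -11
  a_3 = 3·-11 + 2·-3 = -39
  a_4 = 3·-39 + 2·-11 = -139
  a_5 = 3·-139 + 2·-39 = -495
  a_6 = 3·-495 + 2·-139 = -1763
  a_7 = 3·-1763 + 2·-495 = -6279
  a_8 = 3·-6279 + 2·-1763 = -22363
  a_9 = 3·-22363 + 2·-6279 = -79647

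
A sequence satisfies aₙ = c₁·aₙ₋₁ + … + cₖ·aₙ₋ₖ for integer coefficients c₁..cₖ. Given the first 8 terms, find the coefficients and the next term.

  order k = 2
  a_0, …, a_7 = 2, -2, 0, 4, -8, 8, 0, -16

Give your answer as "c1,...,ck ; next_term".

-2,-2 ; 32

  a_2 = -2·-2 + -2·2 = 0
  a_3 = -2·0 + -2·-2 = 4
  a_4 = -2·4 + -2·0 = -8
  a_5 = -2·-8 + -2·4 = 8
  a_6 = -2·8 + -2·-8 = 0
  a_7 = -2·0 + -2·8 = -16
  a_8 = -2·-16 + -2·0 = 32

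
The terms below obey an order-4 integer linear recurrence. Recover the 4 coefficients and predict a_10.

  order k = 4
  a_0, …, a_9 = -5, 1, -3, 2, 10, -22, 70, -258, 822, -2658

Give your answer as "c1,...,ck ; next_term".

-3,0,-4,-4 ; 8726

  a_4 = -3·2 + 0·-3 + -4·1 + -4·-5 = 10
  a_5 = -3·10 + 0·2 + -4·-3 + -4·1 = -22
  a_6 = -3·-22 + 0·10 + -4·2 + -4·-3 = 70
  a_7 = -3·70 + 0·-22 + -4·10 + -4·2 = -258
  a_8 = -3·-258 + 0·70 + -4·-22 + -4·10 = 822
  a_9 = -3·822 + 0·-258 + -4·70 + -4·-22 = -2658
  a_10 = -3·-2658 + 0·822 + -4·-258 + -4·70 = 8726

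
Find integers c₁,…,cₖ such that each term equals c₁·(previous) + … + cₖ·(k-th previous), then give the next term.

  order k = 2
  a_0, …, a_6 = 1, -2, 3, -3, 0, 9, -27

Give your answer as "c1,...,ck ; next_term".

  a_2 = -3·-2 + -3·1 = 3
  a_3 = -3·3 + -3·-2 = -3
  a_4 = -3·-3 + -3·3 = 0
  a_5 = -3·0 + -3·-3 = 9
  a_6 = -3·9 + -3·0 = -27
  a_7 = -3·-27 + -3·9 = 54

-3,-3 ; 54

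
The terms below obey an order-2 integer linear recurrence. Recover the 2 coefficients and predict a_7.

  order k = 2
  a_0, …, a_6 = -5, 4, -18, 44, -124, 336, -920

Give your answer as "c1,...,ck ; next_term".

  a_2 = -2·4 + 2·-5 = -18
  a_3 = -2·-18 + 2·4 = 44
  a_4 = -2·44 + 2·-18 = -124
  a_5 = -2·-124 + 2·44 = 336
  a_6 = -2·336 + 2·-124 = -920
  a_7 = -2·-920 + 2·336 = 2512

-2,2 ; 2512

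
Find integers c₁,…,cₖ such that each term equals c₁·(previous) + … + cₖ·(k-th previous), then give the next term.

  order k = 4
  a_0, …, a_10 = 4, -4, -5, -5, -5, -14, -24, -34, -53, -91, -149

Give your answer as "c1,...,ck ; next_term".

  a_4 = 1·-5 + 0·-5 + 1·-4 + 1·4 = -5
  a_5 = 1·-5 + 0·-5 + 1·-5 + 1·-4 = -14
  a_6 = 1·-14 + 0·-5 + 1·-5 + 1·-5 = -24
  a_7 = 1·-24 + 0·-14 + 1·-5 + 1·-5 = -34
  a_8 = 1·-34 + 0·-24 + 1·-14 + 1·-5 = -53
  a_9 = 1·-53 + 0·-34 + 1·-24 + 1·-14 = -91
  a_10 = 1·-91 + 0·-53 + 1·-34 + 1·-24 = -149
  a_11 = 1·-149 + 0·-91 + 1·-53 + 1·-34 = -236

1,0,1,1 ; -236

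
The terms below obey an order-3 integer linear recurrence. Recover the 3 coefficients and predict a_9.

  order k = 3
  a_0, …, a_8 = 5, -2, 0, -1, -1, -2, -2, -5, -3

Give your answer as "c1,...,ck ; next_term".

-1,3,1 ; -14

  a_3 = -1·0 + 3·-2 + 1·5 = -1
  a_4 = -1·-1 + 3·0 + 1·-2 = -1
  a_5 = -1·-1 + 3·-1 + 1·0 = -2
  a_6 = -1·-2 + 3·-1 + 1·-1 = -2
  a_7 = -1·-2 + 3·-2 + 1·-1 = -5
  a_8 = -1·-5 + 3·-2 + 1·-2 = -3
  a_9 = -1·-3 + 3·-5 + 1·-2 = -14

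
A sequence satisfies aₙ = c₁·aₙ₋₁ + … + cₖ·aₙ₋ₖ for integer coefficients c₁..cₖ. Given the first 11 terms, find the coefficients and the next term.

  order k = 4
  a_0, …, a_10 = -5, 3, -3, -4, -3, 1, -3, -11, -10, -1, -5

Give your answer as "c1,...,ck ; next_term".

  a_4 = 1·-4 + -1·-3 + 1·3 + 1·-5 = -3
  a_5 = 1·-3 + -1·-4 + 1·-3 + 1·3 = 1
  a_6 = 1·1 + -1·-3 + 1·-4 + 1·-3 = -3
  a_7 = 1·-3 + -1·1 + 1·-3 + 1·-4 = -11
  a_8 = 1·-11 + -1·-3 + 1·1 + 1·-3 = -10
  a_9 = 1·-10 + -1·-11 + 1·-3 + 1·1 = -1
  a_10 = 1·-1 + -1·-10 + 1·-11 + 1·-3 = -5
  a_11 = 1·-5 + -1·-1 + 1·-10 + 1·-11 = -25

1,-1,1,1 ; -25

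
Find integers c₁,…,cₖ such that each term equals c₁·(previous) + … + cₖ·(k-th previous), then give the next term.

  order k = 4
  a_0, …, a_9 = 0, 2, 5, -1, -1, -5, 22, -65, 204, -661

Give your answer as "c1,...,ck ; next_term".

-3,0,-2,1 ; 2135

  a_4 = -3·-1 + 0·5 + -2·2 + 1·0 = -1
  a_5 = -3·-1 + 0·-1 + -2·5 + 1·2 = -5
  a_6 = -3·-5 + 0·-1 + -2·-1 + 1·5 = 22
  a_7 = -3·22 + 0·-5 + -2·-1 + 1·-1 = -65
  a_8 = -3·-65 + 0·22 + -2·-5 + 1·-1 = 204
  a_9 = -3·204 + 0·-65 + -2·22 + 1·-5 = -661
  a_10 = -3·-661 + 0·204 + -2·-65 + 1·22 = 2135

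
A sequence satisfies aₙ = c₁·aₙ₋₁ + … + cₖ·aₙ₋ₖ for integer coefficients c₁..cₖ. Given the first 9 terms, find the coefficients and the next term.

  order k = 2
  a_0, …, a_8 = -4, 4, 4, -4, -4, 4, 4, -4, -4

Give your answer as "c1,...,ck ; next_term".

0,-1 ; 4

  a_2 = 0·4 + -1·-4 = 4
  a_3 = 0·4 + -1·4 = -4
  a_4 = 0·-4 + -1·4 = -4
  a_5 = 0·-4 + -1·-4 = 4
  a_6 = 0·4 + -1·-4 = 4
  a_7 = 0·4 + -1·4 = -4
  a_8 = 0·-4 + -1·4 = -4
  a_9 = 0·-4 + -1·-4 = 4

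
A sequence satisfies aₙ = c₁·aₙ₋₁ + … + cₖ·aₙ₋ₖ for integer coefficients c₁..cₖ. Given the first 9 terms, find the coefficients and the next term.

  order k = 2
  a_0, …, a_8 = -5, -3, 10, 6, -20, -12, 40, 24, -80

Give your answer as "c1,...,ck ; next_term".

  a_2 = 0·-3 + -2·-5 = 10
  a_3 = 0·10 + -2·-3 = 6
  a_4 = 0·6 + -2·10 = -20
  a_5 = 0·-20 + -2·6 = -12
  a_6 = 0·-12 + -2·-20 = 40
  a_7 = 0·40 + -2·-12 = 24
  a_8 = 0·24 + -2·40 = -80
  a_9 = 0·-80 + -2·24 = -48

0,-2 ; -48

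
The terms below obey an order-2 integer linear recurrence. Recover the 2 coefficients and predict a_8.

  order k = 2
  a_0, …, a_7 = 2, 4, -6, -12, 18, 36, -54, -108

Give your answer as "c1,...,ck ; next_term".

  a_2 = 0·4 + -3·2 = -6
  a_3 = 0·-6 + -3·4 = -12
  a_4 = 0·-12 + -3·-6 = 18
  a_5 = 0·18 + -3·-12 = 36
  a_6 = 0·36 + -3·18 = -54
  a_7 = 0·-54 + -3·36 = -108
  a_8 = 0·-108 + -3·-54 = 162

0,-3 ; 162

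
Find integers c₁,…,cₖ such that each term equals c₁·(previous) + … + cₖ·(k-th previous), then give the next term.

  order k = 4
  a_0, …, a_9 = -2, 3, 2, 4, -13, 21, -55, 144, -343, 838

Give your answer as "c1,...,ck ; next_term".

-1,2,-3,2 ; -2066

  a_4 = -1·4 + 2·2 + -3·3 + 2·-2 = -13
  a_5 = -1·-13 + 2·4 + -3·2 + 2·3 = 21
  a_6 = -1·21 + 2·-13 + -3·4 + 2·2 = -55
  a_7 = -1·-55 + 2·21 + -3·-13 + 2·4 = 144
  a_8 = -1·144 + 2·-55 + -3·21 + 2·-13 = -343
  a_9 = -1·-343 + 2·144 + -3·-55 + 2·21 = 838
  a_10 = -1·838 + 2·-343 + -3·144 + 2·-55 = -2066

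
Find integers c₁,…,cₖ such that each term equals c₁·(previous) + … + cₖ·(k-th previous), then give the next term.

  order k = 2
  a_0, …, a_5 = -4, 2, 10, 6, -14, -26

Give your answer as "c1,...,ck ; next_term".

1,-2 ; 2

  a_2 = 1·2 + -2·-4 = 10
  a_3 = 1·10 + -2·2 = 6
  a_4 = 1·6 + -2·10 = -14
  a_5 = 1·-14 + -2·6 = -26
  a_6 = 1·-26 + -2·-14 = 2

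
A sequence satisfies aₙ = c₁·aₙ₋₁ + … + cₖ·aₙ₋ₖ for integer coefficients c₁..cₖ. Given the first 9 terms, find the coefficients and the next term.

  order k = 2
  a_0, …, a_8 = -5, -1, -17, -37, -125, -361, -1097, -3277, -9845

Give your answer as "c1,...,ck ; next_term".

2,3 ; -29521

  a_2 = 2·-1 + 3·-5 = -17
  a_3 = 2·-17 + 3·-1 = -37
  a_4 = 2·-37 + 3·-17 = -125
  a_5 = 2·-125 + 3·-37 = -361
  a_6 = 2·-361 + 3·-125 = -1097
  a_7 = 2·-1097 + 3·-361 = -3277
  a_8 = 2·-3277 + 3·-1097 = -9845
  a_9 = 2·-9845 + 3·-3277 = -29521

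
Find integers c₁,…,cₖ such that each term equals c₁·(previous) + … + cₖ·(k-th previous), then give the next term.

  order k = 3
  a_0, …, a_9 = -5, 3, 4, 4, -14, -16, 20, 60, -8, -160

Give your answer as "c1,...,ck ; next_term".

  a_3 = 0·4 + -2·3 + -2·-5 = 4
  a_4 = 0·4 + -2·4 + -2·3 = -14
  a_5 = 0·-14 + -2·4 + -2·4 = -16
  a_6 = 0·-16 + -2·-14 + -2·4 = 20
  a_7 = 0·20 + -2·-16 + -2·-14 = 60
  a_8 = 0·60 + -2·20 + -2·-16 = -8
  a_9 = 0·-8 + -2·60 + -2·20 = -160
  a_10 = 0·-160 + -2·-8 + -2·60 = -104

0,-2,-2 ; -104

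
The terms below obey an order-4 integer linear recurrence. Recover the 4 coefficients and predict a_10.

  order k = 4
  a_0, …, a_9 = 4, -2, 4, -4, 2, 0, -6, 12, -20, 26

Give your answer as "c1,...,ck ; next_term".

-1,1,1,-1 ; -28

  a_4 = -1·-4 + 1·4 + 1·-2 + -1·4 = 2
  a_5 = -1·2 + 1·-4 + 1·4 + -1·-2 = 0
  a_6 = -1·0 + 1·2 + 1·-4 + -1·4 = -6
  a_7 = -1·-6 + 1·0 + 1·2 + -1·-4 = 12
  a_8 = -1·12 + 1·-6 + 1·0 + -1·2 = -20
  a_9 = -1·-20 + 1·12 + 1·-6 + -1·0 = 26
  a_10 = -1·26 + 1·-20 + 1·12 + -1·-6 = -28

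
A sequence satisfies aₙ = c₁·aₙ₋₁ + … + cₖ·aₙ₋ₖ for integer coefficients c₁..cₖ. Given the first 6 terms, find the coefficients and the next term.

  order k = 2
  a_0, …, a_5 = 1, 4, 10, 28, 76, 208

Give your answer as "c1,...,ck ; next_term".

  a_2 = 2·4 + 2·1 = 10
  a_3 = 2·10 + 2·4 = 28
  a_4 = 2·28 + 2·10 = 76
  a_5 = 2·76 + 2·28 = 208
  a_6 = 2·208 + 2·76 = 568

2,2 ; 568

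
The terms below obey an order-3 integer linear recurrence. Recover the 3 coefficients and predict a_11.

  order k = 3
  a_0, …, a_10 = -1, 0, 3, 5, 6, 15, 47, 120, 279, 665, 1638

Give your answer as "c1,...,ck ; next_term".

3,-3,4 ; 4035

  a_3 = 3·3 + -3·0 + 4·-1 = 5
  a_4 = 3·5 + -3·3 + 4·0 = 6
  a_5 = 3·6 + -3·5 + 4·3 = 15
  a_6 = 3·15 + -3·6 + 4·5 = 47
  a_7 = 3·47 + -3·15 + 4·6 = 120
  a_8 = 3·120 + -3·47 + 4·15 = 279
  a_9 = 3·279 + -3·120 + 4·47 = 665
  a_10 = 3·665 + -3·279 + 4·120 = 1638
  a_11 = 3·1638 + -3·665 + 4·279 = 4035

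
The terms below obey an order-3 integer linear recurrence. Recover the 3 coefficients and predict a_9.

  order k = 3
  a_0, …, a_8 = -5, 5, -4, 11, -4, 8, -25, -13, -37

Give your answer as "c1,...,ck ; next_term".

1,0,-3 ; 38

  a_3 = 1·-4 + 0·5 + -3·-5 = 11
  a_4 = 1·11 + 0·-4 + -3·5 = -4
  a_5 = 1·-4 + 0·11 + -3·-4 = 8
  a_6 = 1·8 + 0·-4 + -3·11 = -25
  a_7 = 1·-25 + 0·8 + -3·-4 = -13
  a_8 = 1·-13 + 0·-25 + -3·8 = -37
  a_9 = 1·-37 + 0·-13 + -3·-25 = 38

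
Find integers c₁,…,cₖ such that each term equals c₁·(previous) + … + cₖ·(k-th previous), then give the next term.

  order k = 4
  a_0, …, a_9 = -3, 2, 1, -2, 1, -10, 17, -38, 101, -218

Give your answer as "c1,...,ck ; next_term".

-1,2,-3,-1 ; 517

  a_4 = -1·-2 + 2·1 + -3·2 + -1·-3 = 1
  a_5 = -1·1 + 2·-2 + -3·1 + -1·2 = -10
  a_6 = -1·-10 + 2·1 + -3·-2 + -1·1 = 17
  a_7 = -1·17 + 2·-10 + -3·1 + -1·-2 = -38
  a_8 = -1·-38 + 2·17 + -3·-10 + -1·1 = 101
  a_9 = -1·101 + 2·-38 + -3·17 + -1·-10 = -218
  a_10 = -1·-218 + 2·101 + -3·-38 + -1·17 = 517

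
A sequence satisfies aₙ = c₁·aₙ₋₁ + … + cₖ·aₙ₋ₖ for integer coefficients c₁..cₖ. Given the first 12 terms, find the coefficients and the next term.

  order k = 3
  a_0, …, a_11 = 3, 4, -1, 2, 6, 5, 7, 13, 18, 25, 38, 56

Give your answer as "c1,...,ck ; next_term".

  a_3 = 1·-1 + 0·4 + 1·3 = 2
  a_4 = 1·2 + 0·-1 + 1·4 = 6
  a_5 = 1·6 + 0·2 + 1·-1 = 5
  a_6 = 1·5 + 0·6 + 1·2 = 7
  a_7 = 1·7 + 0·5 + 1·6 = 13
  a_8 = 1·13 + 0·7 + 1·5 = 18
  a_9 = 1·18 + 0·13 + 1·7 = 25
  a_10 = 1·25 + 0·18 + 1·13 = 38
  a_11 = 1·38 + 0·25 + 1·18 = 56
  a_12 = 1·56 + 0·38 + 1·25 = 81

1,0,1 ; 81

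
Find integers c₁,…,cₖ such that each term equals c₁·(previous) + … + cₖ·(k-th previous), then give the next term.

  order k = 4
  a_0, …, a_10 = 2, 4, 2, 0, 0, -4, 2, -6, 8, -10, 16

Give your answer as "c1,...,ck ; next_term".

-1,1,0,-1 ; -20

  a_4 = -1·0 + 1·2 + 0·4 + -1·2 = 0
  a_5 = -1·0 + 1·0 + 0·2 + -1·4 = -4
  a_6 = -1·-4 + 1·0 + 0·0 + -1·2 = 2
  a_7 = -1·2 + 1·-4 + 0·0 + -1·0 = -6
  a_8 = -1·-6 + 1·2 + 0·-4 + -1·0 = 8
  a_9 = -1·8 + 1·-6 + 0·2 + -1·-4 = -10
  a_10 = -1·-10 + 1·8 + 0·-6 + -1·2 = 16
  a_11 = -1·16 + 1·-10 + 0·8 + -1·-6 = -20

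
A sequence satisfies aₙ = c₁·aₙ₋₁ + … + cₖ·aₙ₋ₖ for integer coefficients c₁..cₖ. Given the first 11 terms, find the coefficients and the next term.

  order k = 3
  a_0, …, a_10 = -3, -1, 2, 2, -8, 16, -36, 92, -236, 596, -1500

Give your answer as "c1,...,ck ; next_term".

-3,-2,-2 ; 3780

  a_3 = -3·2 + -2·-1 + -2·-3 = 2
  a_4 = -3·2 + -2·2 + -2·-1 = -8
  a_5 = -3·-8 + -2·2 + -2·2 = 16
  a_6 = -3·16 + -2·-8 + -2·2 = -36
  a_7 = -3·-36 + -2·16 + -2·-8 = 92
  a_8 = -3·92 + -2·-36 + -2·16 = -236
  a_9 = -3·-236 + -2·92 + -2·-36 = 596
  a_10 = -3·596 + -2·-236 + -2·92 = -1500
  a_11 = -3·-1500 + -2·596 + -2·-236 = 3780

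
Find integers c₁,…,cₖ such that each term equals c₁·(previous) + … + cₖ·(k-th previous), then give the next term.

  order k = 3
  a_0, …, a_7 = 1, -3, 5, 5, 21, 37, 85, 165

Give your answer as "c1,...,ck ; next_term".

  a_3 = 2·5 + 1·-3 + -2·1 = 5
  a_4 = 2·5 + 1·5 + -2·-3 = 21
  a_5 = 2·21 + 1·5 + -2·5 = 37
  a_6 = 2·37 + 1·21 + -2·5 = 85
  a_7 = 2·85 + 1·37 + -2·21 = 165
  a_8 = 2·165 + 1·85 + -2·37 = 341

2,1,-2 ; 341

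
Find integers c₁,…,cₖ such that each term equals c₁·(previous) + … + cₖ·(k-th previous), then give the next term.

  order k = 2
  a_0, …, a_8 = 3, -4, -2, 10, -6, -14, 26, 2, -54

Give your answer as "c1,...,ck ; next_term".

-1,-2 ; 50

  a_2 = -1·-4 + -2·3 = -2
  a_3 = -1·-2 + -2·-4 = 10
  a_4 = -1·10 + -2·-2 = -6
  a_5 = -1·-6 + -2·10 = -14
  a_6 = -1·-14 + -2·-6 = 26
  a_7 = -1·26 + -2·-14 = 2
  a_8 = -1·2 + -2·26 = -54
  a_9 = -1·-54 + -2·2 = 50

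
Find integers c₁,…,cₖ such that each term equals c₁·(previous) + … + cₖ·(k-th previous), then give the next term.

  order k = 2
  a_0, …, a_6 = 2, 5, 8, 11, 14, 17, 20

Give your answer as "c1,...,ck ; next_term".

2,-1 ; 23

  a_2 = 2·5 + -1·2 = 8
  a_3 = 2·8 + -1·5 = 11
  a_4 = 2·11 + -1·8 = 14
  a_5 = 2·14 + -1·11 = 17
  a_6 = 2·17 + -1·14 = 20
  a_7 = 2·20 + -1·17 = 23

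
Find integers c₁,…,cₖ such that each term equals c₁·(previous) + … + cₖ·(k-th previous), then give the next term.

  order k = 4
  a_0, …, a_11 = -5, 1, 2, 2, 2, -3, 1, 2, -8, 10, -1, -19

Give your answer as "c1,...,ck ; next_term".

  a_4 = -1·2 + -1·2 + 1·1 + -1·-5 = 2
  a_5 = -1·2 + -1·2 + 1·2 + -1·1 = -3
  a_6 = -1·-3 + -1·2 + 1·2 + -1·2 = 1
  a_7 = -1·1 + -1·-3 + 1·2 + -1·2 = 2
  a_8 = -1·2 + -1·1 + 1·-3 + -1·2 = -8
  a_9 = -1·-8 + -1·2 + 1·1 + -1·-3 = 10
  a_10 = -1·10 + -1·-8 + 1·2 + -1·1 = -1
  a_11 = -1·-1 + -1·10 + 1·-8 + -1·2 = -19
  a_12 = -1·-19 + -1·-1 + 1·10 + -1·-8 = 38

-1,-1,1,-1 ; 38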